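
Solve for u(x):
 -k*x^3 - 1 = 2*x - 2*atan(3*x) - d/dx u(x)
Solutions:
 u(x) = C1 + k*x^4/4 + x^2 - 2*x*atan(3*x) + x + log(9*x^2 + 1)/3


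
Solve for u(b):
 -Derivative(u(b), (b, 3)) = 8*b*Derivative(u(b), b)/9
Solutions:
 u(b) = C1 + Integral(C2*airyai(-2*3^(1/3)*b/3) + C3*airybi(-2*3^(1/3)*b/3), b)


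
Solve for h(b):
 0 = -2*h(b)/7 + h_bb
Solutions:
 h(b) = C1*exp(-sqrt(14)*b/7) + C2*exp(sqrt(14)*b/7)


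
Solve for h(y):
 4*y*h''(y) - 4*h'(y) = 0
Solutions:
 h(y) = C1 + C2*y^2


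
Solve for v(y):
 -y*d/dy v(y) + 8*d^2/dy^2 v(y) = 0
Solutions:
 v(y) = C1 + C2*erfi(y/4)


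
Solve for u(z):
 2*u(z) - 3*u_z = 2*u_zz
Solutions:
 u(z) = C1*exp(-2*z) + C2*exp(z/2)


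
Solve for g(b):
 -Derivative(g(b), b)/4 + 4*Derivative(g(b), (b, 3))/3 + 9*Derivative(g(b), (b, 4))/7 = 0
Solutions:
 g(b) = C1 + C2*exp(-b*(448*7^(2/3)/(243*sqrt(8873) + 33961)^(1/3) + 7^(1/3)*(243*sqrt(8873) + 33961)^(1/3) + 112)/324)*sin(sqrt(3)*7^(1/3)*b*(-(243*sqrt(8873) + 33961)^(1/3) + 448*7^(1/3)/(243*sqrt(8873) + 33961)^(1/3))/324) + C3*exp(-b*(448*7^(2/3)/(243*sqrt(8873) + 33961)^(1/3) + 7^(1/3)*(243*sqrt(8873) + 33961)^(1/3) + 112)/324)*cos(sqrt(3)*7^(1/3)*b*(-(243*sqrt(8873) + 33961)^(1/3) + 448*7^(1/3)/(243*sqrt(8873) + 33961)^(1/3))/324) + C4*exp(b*(-56 + 448*7^(2/3)/(243*sqrt(8873) + 33961)^(1/3) + 7^(1/3)*(243*sqrt(8873) + 33961)^(1/3))/162)


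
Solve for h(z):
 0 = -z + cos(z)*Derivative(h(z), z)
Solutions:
 h(z) = C1 + Integral(z/cos(z), z)


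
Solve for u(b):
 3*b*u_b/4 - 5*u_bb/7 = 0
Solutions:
 u(b) = C1 + C2*erfi(sqrt(210)*b/20)


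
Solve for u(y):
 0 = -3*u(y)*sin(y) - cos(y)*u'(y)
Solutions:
 u(y) = C1*cos(y)^3


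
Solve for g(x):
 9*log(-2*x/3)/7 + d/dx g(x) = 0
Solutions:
 g(x) = C1 - 9*x*log(-x)/7 + 9*x*(-log(2) + 1 + log(3))/7


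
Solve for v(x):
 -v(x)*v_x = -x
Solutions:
 v(x) = -sqrt(C1 + x^2)
 v(x) = sqrt(C1 + x^2)


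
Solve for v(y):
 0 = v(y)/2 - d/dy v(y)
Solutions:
 v(y) = C1*exp(y/2)


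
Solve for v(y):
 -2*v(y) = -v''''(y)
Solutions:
 v(y) = C1*exp(-2^(1/4)*y) + C2*exp(2^(1/4)*y) + C3*sin(2^(1/4)*y) + C4*cos(2^(1/4)*y)


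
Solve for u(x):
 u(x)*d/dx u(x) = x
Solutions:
 u(x) = -sqrt(C1 + x^2)
 u(x) = sqrt(C1 + x^2)


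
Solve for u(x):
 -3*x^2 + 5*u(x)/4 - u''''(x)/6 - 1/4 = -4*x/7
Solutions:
 u(x) = C1*exp(-15^(1/4)*2^(3/4)*x/2) + C2*exp(15^(1/4)*2^(3/4)*x/2) + C3*sin(15^(1/4)*2^(3/4)*x/2) + C4*cos(15^(1/4)*2^(3/4)*x/2) + 12*x^2/5 - 16*x/35 + 1/5


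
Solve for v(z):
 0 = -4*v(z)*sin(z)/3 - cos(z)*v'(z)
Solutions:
 v(z) = C1*cos(z)^(4/3)


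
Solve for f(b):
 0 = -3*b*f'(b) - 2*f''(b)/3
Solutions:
 f(b) = C1 + C2*erf(3*b/2)


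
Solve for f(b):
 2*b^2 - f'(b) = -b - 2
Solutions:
 f(b) = C1 + 2*b^3/3 + b^2/2 + 2*b


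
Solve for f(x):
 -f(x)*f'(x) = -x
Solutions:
 f(x) = -sqrt(C1 + x^2)
 f(x) = sqrt(C1 + x^2)


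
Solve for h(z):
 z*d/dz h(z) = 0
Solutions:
 h(z) = C1


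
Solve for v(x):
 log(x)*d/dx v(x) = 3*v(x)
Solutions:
 v(x) = C1*exp(3*li(x))


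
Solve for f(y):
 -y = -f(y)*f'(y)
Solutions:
 f(y) = -sqrt(C1 + y^2)
 f(y) = sqrt(C1 + y^2)


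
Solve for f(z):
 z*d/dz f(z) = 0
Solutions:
 f(z) = C1


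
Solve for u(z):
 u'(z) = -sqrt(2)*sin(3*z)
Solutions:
 u(z) = C1 + sqrt(2)*cos(3*z)/3


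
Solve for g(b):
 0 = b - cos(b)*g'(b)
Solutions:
 g(b) = C1 + Integral(b/cos(b), b)


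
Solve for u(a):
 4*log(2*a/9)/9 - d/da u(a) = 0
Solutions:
 u(a) = C1 + 4*a*log(a)/9 - 8*a*log(3)/9 - 4*a/9 + 4*a*log(2)/9


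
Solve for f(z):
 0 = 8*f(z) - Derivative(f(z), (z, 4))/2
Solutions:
 f(z) = C1*exp(-2*z) + C2*exp(2*z) + C3*sin(2*z) + C4*cos(2*z)


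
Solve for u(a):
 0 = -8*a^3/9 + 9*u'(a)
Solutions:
 u(a) = C1 + 2*a^4/81


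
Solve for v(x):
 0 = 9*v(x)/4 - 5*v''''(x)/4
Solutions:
 v(x) = C1*exp(-sqrt(3)*5^(3/4)*x/5) + C2*exp(sqrt(3)*5^(3/4)*x/5) + C3*sin(sqrt(3)*5^(3/4)*x/5) + C4*cos(sqrt(3)*5^(3/4)*x/5)


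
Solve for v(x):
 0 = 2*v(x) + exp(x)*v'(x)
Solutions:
 v(x) = C1*exp(2*exp(-x))


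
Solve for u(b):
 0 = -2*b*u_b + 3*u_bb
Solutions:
 u(b) = C1 + C2*erfi(sqrt(3)*b/3)


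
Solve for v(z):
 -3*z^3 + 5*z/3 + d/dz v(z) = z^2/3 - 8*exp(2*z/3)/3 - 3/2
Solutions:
 v(z) = C1 + 3*z^4/4 + z^3/9 - 5*z^2/6 - 3*z/2 - 4*exp(2*z/3)


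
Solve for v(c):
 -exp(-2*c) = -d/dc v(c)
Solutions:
 v(c) = C1 - exp(-2*c)/2


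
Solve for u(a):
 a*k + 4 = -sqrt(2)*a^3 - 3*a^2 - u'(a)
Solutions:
 u(a) = C1 - sqrt(2)*a^4/4 - a^3 - a^2*k/2 - 4*a


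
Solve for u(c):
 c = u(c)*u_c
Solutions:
 u(c) = -sqrt(C1 + c^2)
 u(c) = sqrt(C1 + c^2)


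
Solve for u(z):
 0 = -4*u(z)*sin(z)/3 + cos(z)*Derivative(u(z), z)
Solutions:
 u(z) = C1/cos(z)^(4/3)


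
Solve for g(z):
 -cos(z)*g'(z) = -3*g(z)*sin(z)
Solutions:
 g(z) = C1/cos(z)^3


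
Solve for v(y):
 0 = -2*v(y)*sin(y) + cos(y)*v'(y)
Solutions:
 v(y) = C1/cos(y)^2


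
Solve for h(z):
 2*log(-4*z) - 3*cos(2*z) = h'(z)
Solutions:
 h(z) = C1 + 2*z*log(-z) - 2*z + 4*z*log(2) - 3*sin(2*z)/2


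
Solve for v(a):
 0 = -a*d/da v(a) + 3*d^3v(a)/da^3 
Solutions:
 v(a) = C1 + Integral(C2*airyai(3^(2/3)*a/3) + C3*airybi(3^(2/3)*a/3), a)


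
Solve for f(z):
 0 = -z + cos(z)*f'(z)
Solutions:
 f(z) = C1 + Integral(z/cos(z), z)


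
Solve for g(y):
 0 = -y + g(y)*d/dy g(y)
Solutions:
 g(y) = -sqrt(C1 + y^2)
 g(y) = sqrt(C1 + y^2)


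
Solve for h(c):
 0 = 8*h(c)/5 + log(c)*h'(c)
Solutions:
 h(c) = C1*exp(-8*li(c)/5)


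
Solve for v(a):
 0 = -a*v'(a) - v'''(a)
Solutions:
 v(a) = C1 + Integral(C2*airyai(-a) + C3*airybi(-a), a)


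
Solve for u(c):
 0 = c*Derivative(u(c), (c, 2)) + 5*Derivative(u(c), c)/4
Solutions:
 u(c) = C1 + C2/c^(1/4)


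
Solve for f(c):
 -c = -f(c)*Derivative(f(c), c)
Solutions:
 f(c) = -sqrt(C1 + c^2)
 f(c) = sqrt(C1 + c^2)


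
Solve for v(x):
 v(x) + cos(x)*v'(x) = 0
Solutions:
 v(x) = C1*sqrt(sin(x) - 1)/sqrt(sin(x) + 1)


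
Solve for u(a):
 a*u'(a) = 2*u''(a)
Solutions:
 u(a) = C1 + C2*erfi(a/2)


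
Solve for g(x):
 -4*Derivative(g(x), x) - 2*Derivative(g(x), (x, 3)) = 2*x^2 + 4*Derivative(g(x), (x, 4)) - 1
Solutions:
 g(x) = C1 + C2*exp(x*(-2 + (6*sqrt(330) + 109)^(-1/3) + (6*sqrt(330) + 109)^(1/3))/12)*sin(sqrt(3)*x*(-(6*sqrt(330) + 109)^(1/3) + (6*sqrt(330) + 109)^(-1/3))/12) + C3*exp(x*(-2 + (6*sqrt(330) + 109)^(-1/3) + (6*sqrt(330) + 109)^(1/3))/12)*cos(sqrt(3)*x*(-(6*sqrt(330) + 109)^(1/3) + (6*sqrt(330) + 109)^(-1/3))/12) + C4*exp(-x*((6*sqrt(330) + 109)^(-1/3) + 1 + (6*sqrt(330) + 109)^(1/3))/6) - x^3/6 + 3*x/4


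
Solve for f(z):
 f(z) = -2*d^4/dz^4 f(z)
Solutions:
 f(z) = (C1*sin(2^(1/4)*z/2) + C2*cos(2^(1/4)*z/2))*exp(-2^(1/4)*z/2) + (C3*sin(2^(1/4)*z/2) + C4*cos(2^(1/4)*z/2))*exp(2^(1/4)*z/2)


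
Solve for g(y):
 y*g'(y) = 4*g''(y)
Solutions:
 g(y) = C1 + C2*erfi(sqrt(2)*y/4)


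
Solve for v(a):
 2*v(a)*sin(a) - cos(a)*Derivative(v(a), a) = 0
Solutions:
 v(a) = C1/cos(a)^2


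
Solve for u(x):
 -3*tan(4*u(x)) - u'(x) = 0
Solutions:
 u(x) = -asin(C1*exp(-12*x))/4 + pi/4
 u(x) = asin(C1*exp(-12*x))/4


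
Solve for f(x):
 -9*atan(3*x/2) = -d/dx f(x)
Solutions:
 f(x) = C1 + 9*x*atan(3*x/2) - 3*log(9*x^2 + 4)


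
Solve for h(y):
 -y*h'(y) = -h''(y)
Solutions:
 h(y) = C1 + C2*erfi(sqrt(2)*y/2)


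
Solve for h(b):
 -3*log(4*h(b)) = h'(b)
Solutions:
 Integral(1/(log(_y) + 2*log(2)), (_y, h(b)))/3 = C1 - b


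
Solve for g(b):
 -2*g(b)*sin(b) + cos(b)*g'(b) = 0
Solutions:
 g(b) = C1/cos(b)^2


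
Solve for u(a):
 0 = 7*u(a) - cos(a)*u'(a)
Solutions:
 u(a) = C1*sqrt(sin(a) + 1)*(sin(a)^3 + 3*sin(a)^2 + 3*sin(a) + 1)/(sqrt(sin(a) - 1)*(sin(a)^3 - 3*sin(a)^2 + 3*sin(a) - 1))


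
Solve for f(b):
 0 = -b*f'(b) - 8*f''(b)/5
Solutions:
 f(b) = C1 + C2*erf(sqrt(5)*b/4)


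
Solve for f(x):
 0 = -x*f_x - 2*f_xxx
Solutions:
 f(x) = C1 + Integral(C2*airyai(-2^(2/3)*x/2) + C3*airybi(-2^(2/3)*x/2), x)


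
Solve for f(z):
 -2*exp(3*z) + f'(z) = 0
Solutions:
 f(z) = C1 + 2*exp(3*z)/3


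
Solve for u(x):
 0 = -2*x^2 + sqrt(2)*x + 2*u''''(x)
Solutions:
 u(x) = C1 + C2*x + C3*x^2 + C4*x^3 + x^6/360 - sqrt(2)*x^5/240


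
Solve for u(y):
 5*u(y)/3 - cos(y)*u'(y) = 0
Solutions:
 u(y) = C1*(sin(y) + 1)^(5/6)/(sin(y) - 1)^(5/6)


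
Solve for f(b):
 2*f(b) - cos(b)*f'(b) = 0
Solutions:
 f(b) = C1*(sin(b) + 1)/(sin(b) - 1)


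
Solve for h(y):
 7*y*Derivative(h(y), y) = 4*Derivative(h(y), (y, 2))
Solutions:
 h(y) = C1 + C2*erfi(sqrt(14)*y/4)


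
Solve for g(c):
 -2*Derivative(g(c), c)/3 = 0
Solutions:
 g(c) = C1


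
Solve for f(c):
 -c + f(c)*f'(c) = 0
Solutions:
 f(c) = -sqrt(C1 + c^2)
 f(c) = sqrt(C1 + c^2)


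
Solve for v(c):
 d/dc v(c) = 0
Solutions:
 v(c) = C1


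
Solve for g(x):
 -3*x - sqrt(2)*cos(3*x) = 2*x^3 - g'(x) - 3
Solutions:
 g(x) = C1 + x^4/2 + 3*x^2/2 - 3*x + sqrt(2)*sin(3*x)/3


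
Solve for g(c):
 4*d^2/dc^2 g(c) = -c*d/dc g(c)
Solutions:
 g(c) = C1 + C2*erf(sqrt(2)*c/4)


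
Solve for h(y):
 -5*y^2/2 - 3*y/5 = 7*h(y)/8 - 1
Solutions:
 h(y) = -20*y^2/7 - 24*y/35 + 8/7


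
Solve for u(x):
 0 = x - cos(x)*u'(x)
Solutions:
 u(x) = C1 + Integral(x/cos(x), x)


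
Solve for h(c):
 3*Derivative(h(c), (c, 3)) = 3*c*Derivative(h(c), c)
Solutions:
 h(c) = C1 + Integral(C2*airyai(c) + C3*airybi(c), c)


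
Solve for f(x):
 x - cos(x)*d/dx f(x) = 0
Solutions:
 f(x) = C1 + Integral(x/cos(x), x)


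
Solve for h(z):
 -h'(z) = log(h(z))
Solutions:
 li(h(z)) = C1 - z


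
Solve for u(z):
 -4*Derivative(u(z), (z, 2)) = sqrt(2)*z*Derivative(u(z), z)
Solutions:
 u(z) = C1 + C2*erf(2^(3/4)*z/4)


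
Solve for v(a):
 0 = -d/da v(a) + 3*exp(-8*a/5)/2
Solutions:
 v(a) = C1 - 15*exp(-8*a/5)/16


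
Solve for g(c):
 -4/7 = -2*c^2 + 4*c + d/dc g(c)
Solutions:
 g(c) = C1 + 2*c^3/3 - 2*c^2 - 4*c/7


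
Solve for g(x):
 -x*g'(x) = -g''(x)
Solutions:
 g(x) = C1 + C2*erfi(sqrt(2)*x/2)


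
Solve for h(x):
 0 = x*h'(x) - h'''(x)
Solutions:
 h(x) = C1 + Integral(C2*airyai(x) + C3*airybi(x), x)


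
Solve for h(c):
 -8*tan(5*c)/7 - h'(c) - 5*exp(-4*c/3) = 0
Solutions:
 h(c) = C1 - 4*log(tan(5*c)^2 + 1)/35 + 15*exp(-4*c/3)/4


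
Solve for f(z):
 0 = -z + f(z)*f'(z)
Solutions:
 f(z) = -sqrt(C1 + z^2)
 f(z) = sqrt(C1 + z^2)


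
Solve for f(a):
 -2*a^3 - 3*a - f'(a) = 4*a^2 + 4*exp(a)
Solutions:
 f(a) = C1 - a^4/2 - 4*a^3/3 - 3*a^2/2 - 4*exp(a)


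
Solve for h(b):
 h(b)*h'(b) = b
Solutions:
 h(b) = -sqrt(C1 + b^2)
 h(b) = sqrt(C1 + b^2)


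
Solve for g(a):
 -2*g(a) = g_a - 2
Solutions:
 g(a) = C1*exp(-2*a) + 1


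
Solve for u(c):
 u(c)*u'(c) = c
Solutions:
 u(c) = -sqrt(C1 + c^2)
 u(c) = sqrt(C1 + c^2)


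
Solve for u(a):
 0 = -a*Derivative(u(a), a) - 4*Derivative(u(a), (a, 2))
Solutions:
 u(a) = C1 + C2*erf(sqrt(2)*a/4)


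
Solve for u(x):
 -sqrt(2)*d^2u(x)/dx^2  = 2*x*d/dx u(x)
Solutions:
 u(x) = C1 + C2*erf(2^(3/4)*x/2)


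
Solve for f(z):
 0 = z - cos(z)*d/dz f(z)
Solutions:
 f(z) = C1 + Integral(z/cos(z), z)


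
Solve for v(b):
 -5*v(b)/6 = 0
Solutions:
 v(b) = 0


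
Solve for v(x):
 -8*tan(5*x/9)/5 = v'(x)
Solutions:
 v(x) = C1 + 72*log(cos(5*x/9))/25


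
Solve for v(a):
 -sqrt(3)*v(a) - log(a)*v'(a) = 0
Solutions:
 v(a) = C1*exp(-sqrt(3)*li(a))


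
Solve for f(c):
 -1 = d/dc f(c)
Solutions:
 f(c) = C1 - c


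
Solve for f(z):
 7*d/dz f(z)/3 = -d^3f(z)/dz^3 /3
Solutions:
 f(z) = C1 + C2*sin(sqrt(7)*z) + C3*cos(sqrt(7)*z)


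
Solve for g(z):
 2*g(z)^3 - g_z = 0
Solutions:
 g(z) = -sqrt(2)*sqrt(-1/(C1 + 2*z))/2
 g(z) = sqrt(2)*sqrt(-1/(C1 + 2*z))/2


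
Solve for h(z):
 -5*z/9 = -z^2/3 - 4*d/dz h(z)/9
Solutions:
 h(z) = C1 - z^3/4 + 5*z^2/8


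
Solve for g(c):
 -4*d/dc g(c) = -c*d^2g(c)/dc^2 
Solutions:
 g(c) = C1 + C2*c^5


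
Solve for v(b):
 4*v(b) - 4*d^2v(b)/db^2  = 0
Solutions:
 v(b) = C1*exp(-b) + C2*exp(b)


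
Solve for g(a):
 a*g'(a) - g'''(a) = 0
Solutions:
 g(a) = C1 + Integral(C2*airyai(a) + C3*airybi(a), a)


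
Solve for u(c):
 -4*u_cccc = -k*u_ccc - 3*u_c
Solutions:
 u(c) = C1 + C2*exp(c*(-k^2/(-k^3 + sqrt(-k^6 + (k^3 + 648)^2) - 648)^(1/3) + k - (-k^3 + sqrt(-k^6 + (k^3 + 648)^2) - 648)^(1/3))/12) + C3*exp(c*(-4*k^2/((-1 + sqrt(3)*I)*(-k^3 + sqrt(-k^6 + (k^3 + 648)^2) - 648)^(1/3)) + 2*k + (-k^3 + sqrt(-k^6 + (k^3 + 648)^2) - 648)^(1/3) - sqrt(3)*I*(-k^3 + sqrt(-k^6 + (k^3 + 648)^2) - 648)^(1/3))/24) + C4*exp(c*(4*k^2/((1 + sqrt(3)*I)*(-k^3 + sqrt(-k^6 + (k^3 + 648)^2) - 648)^(1/3)) + 2*k + (-k^3 + sqrt(-k^6 + (k^3 + 648)^2) - 648)^(1/3) + sqrt(3)*I*(-k^3 + sqrt(-k^6 + (k^3 + 648)^2) - 648)^(1/3))/24)


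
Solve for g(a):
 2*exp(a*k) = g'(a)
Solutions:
 g(a) = C1 + 2*exp(a*k)/k


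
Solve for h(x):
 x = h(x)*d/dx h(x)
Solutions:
 h(x) = -sqrt(C1 + x^2)
 h(x) = sqrt(C1 + x^2)


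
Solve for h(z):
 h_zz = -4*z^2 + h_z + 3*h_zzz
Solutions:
 h(z) = C1 + 4*z^3/3 + 4*z^2 - 16*z + (C2*sin(sqrt(11)*z/6) + C3*cos(sqrt(11)*z/6))*exp(z/6)


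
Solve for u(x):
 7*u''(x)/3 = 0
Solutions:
 u(x) = C1 + C2*x


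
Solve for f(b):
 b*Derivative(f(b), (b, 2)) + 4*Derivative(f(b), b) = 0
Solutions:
 f(b) = C1 + C2/b^3


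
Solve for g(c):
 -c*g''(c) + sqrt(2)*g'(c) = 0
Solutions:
 g(c) = C1 + C2*c^(1 + sqrt(2))


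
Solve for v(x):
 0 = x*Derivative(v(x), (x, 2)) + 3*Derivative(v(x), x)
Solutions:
 v(x) = C1 + C2/x^2


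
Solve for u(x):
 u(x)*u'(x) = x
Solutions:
 u(x) = -sqrt(C1 + x^2)
 u(x) = sqrt(C1 + x^2)


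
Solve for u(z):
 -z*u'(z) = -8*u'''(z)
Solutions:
 u(z) = C1 + Integral(C2*airyai(z/2) + C3*airybi(z/2), z)


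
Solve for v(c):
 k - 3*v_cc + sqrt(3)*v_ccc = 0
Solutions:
 v(c) = C1 + C2*c + C3*exp(sqrt(3)*c) + c^2*k/6


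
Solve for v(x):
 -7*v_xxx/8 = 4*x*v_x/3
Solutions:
 v(x) = C1 + Integral(C2*airyai(-2*42^(2/3)*x/21) + C3*airybi(-2*42^(2/3)*x/21), x)


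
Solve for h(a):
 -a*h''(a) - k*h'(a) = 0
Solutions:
 h(a) = C1 + a^(1 - re(k))*(C2*sin(log(a)*Abs(im(k))) + C3*cos(log(a)*im(k)))


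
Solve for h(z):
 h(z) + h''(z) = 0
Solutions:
 h(z) = C1*sin(z) + C2*cos(z)


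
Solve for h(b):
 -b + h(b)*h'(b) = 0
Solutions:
 h(b) = -sqrt(C1 + b^2)
 h(b) = sqrt(C1 + b^2)


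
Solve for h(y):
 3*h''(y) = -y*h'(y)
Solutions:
 h(y) = C1 + C2*erf(sqrt(6)*y/6)


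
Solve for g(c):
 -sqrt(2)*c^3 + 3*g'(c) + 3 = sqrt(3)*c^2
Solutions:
 g(c) = C1 + sqrt(2)*c^4/12 + sqrt(3)*c^3/9 - c


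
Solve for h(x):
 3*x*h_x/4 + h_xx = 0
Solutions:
 h(x) = C1 + C2*erf(sqrt(6)*x/4)


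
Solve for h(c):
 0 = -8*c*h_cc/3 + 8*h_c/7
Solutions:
 h(c) = C1 + C2*c^(10/7)


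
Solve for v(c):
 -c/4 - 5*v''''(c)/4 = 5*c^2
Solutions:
 v(c) = C1 + C2*c + C3*c^2 + C4*c^3 - c^6/90 - c^5/600


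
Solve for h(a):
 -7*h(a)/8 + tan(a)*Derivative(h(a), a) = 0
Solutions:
 h(a) = C1*sin(a)^(7/8)


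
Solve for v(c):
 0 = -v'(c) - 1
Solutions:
 v(c) = C1 - c


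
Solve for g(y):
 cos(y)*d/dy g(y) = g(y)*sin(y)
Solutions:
 g(y) = C1/cos(y)


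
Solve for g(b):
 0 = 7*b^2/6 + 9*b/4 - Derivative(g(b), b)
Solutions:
 g(b) = C1 + 7*b^3/18 + 9*b^2/8


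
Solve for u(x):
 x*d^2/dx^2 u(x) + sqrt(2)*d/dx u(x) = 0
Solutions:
 u(x) = C1 + C2*x^(1 - sqrt(2))


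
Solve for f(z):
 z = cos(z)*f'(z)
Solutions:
 f(z) = C1 + Integral(z/cos(z), z)


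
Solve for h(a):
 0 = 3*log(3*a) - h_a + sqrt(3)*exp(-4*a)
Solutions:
 h(a) = C1 + 3*a*log(a) + 3*a*(-1 + log(3)) - sqrt(3)*exp(-4*a)/4


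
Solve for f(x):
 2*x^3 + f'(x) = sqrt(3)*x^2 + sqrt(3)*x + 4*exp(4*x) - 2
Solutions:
 f(x) = C1 - x^4/2 + sqrt(3)*x^3/3 + sqrt(3)*x^2/2 - 2*x + exp(4*x)


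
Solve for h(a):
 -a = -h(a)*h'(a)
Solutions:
 h(a) = -sqrt(C1 + a^2)
 h(a) = sqrt(C1 + a^2)


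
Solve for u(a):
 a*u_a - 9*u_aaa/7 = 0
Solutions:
 u(a) = C1 + Integral(C2*airyai(21^(1/3)*a/3) + C3*airybi(21^(1/3)*a/3), a)


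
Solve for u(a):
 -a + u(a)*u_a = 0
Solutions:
 u(a) = -sqrt(C1 + a^2)
 u(a) = sqrt(C1 + a^2)


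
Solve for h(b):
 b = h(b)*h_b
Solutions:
 h(b) = -sqrt(C1 + b^2)
 h(b) = sqrt(C1 + b^2)


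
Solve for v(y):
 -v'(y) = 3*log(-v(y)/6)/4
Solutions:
 4*Integral(1/(log(-_y) - log(6)), (_y, v(y)))/3 = C1 - y


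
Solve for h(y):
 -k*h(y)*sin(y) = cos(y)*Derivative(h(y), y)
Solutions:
 h(y) = C1*exp(k*log(cos(y)))


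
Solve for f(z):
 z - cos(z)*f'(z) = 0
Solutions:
 f(z) = C1 + Integral(z/cos(z), z)


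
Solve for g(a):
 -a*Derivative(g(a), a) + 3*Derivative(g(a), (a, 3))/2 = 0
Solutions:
 g(a) = C1 + Integral(C2*airyai(2^(1/3)*3^(2/3)*a/3) + C3*airybi(2^(1/3)*3^(2/3)*a/3), a)


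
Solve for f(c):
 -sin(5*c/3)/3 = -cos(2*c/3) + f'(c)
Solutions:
 f(c) = C1 + 3*sin(2*c/3)/2 + cos(5*c/3)/5


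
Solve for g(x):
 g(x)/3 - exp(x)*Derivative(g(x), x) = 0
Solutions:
 g(x) = C1*exp(-exp(-x)/3)


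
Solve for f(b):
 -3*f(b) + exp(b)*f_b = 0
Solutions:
 f(b) = C1*exp(-3*exp(-b))


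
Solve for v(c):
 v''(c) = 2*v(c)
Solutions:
 v(c) = C1*exp(-sqrt(2)*c) + C2*exp(sqrt(2)*c)


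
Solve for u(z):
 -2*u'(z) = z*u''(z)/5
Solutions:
 u(z) = C1 + C2/z^9


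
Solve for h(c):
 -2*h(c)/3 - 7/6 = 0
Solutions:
 h(c) = -7/4


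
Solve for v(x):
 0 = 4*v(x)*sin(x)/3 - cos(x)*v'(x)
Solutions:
 v(x) = C1/cos(x)^(4/3)


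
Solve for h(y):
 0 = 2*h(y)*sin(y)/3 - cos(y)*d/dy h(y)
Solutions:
 h(y) = C1/cos(y)^(2/3)


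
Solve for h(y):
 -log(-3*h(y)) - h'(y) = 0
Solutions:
 Integral(1/(log(-_y) + log(3)), (_y, h(y))) = C1 - y


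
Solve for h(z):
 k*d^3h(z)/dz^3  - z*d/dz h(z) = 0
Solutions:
 h(z) = C1 + Integral(C2*airyai(z*(1/k)^(1/3)) + C3*airybi(z*(1/k)^(1/3)), z)


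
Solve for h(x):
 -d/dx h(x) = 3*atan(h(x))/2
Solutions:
 Integral(1/atan(_y), (_y, h(x))) = C1 - 3*x/2


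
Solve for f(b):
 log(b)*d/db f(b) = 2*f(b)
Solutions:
 f(b) = C1*exp(2*li(b))


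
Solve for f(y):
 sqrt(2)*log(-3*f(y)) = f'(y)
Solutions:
 -sqrt(2)*Integral(1/(log(-_y) + log(3)), (_y, f(y)))/2 = C1 - y


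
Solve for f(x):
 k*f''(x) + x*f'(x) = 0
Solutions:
 f(x) = C1 + C2*sqrt(k)*erf(sqrt(2)*x*sqrt(1/k)/2)


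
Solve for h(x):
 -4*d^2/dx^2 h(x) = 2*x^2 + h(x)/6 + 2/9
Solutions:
 h(x) = C1*sin(sqrt(6)*x/12) + C2*cos(sqrt(6)*x/12) - 12*x^2 + 1724/3


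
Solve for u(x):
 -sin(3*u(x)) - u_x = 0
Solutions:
 u(x) = -acos((-C1 - exp(6*x))/(C1 - exp(6*x)))/3 + 2*pi/3
 u(x) = acos((-C1 - exp(6*x))/(C1 - exp(6*x)))/3


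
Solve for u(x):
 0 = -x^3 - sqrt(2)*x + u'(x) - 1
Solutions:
 u(x) = C1 + x^4/4 + sqrt(2)*x^2/2 + x


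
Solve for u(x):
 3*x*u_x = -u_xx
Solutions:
 u(x) = C1 + C2*erf(sqrt(6)*x/2)


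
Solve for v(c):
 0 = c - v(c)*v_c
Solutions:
 v(c) = -sqrt(C1 + c^2)
 v(c) = sqrt(C1 + c^2)


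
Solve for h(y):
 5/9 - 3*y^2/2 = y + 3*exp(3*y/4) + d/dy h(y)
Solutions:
 h(y) = C1 - y^3/2 - y^2/2 + 5*y/9 - 4*exp(3*y/4)


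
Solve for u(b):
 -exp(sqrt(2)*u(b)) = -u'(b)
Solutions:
 u(b) = sqrt(2)*(2*log(-1/(C1 + b)) - log(2))/4


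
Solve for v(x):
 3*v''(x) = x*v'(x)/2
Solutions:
 v(x) = C1 + C2*erfi(sqrt(3)*x/6)


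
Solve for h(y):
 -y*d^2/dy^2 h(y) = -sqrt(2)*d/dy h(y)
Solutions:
 h(y) = C1 + C2*y^(1 + sqrt(2))


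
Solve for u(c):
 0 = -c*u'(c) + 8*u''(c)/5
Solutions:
 u(c) = C1 + C2*erfi(sqrt(5)*c/4)


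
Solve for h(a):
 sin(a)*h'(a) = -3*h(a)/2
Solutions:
 h(a) = C1*(cos(a) + 1)^(3/4)/(cos(a) - 1)^(3/4)


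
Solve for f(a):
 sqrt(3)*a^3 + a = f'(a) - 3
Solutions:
 f(a) = C1 + sqrt(3)*a^4/4 + a^2/2 + 3*a


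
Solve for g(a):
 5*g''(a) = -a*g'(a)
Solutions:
 g(a) = C1 + C2*erf(sqrt(10)*a/10)


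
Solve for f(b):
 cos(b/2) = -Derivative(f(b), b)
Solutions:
 f(b) = C1 - 2*sin(b/2)


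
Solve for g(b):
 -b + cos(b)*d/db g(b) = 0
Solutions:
 g(b) = C1 + Integral(b/cos(b), b)


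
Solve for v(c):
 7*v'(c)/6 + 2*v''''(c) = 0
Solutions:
 v(c) = C1 + C4*exp(c*(-126^(1/3) + 3*14^(1/3)*3^(2/3))/24)*sin(14^(1/3)*3^(1/6)*c/4) + C5*exp(c*(-126^(1/3) + 3*14^(1/3)*3^(2/3))/24)*cos(14^(1/3)*3^(1/6)*c/4) + C6*exp(-c*(126^(1/3) + 3*14^(1/3)*3^(2/3))/24) + (C2*sin(14^(1/3)*3^(1/6)*c/4) + C3*cos(14^(1/3)*3^(1/6)*c/4))*exp(126^(1/3)*c/12)


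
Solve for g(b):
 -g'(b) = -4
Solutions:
 g(b) = C1 + 4*b


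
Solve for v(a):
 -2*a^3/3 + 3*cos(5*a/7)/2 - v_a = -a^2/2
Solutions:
 v(a) = C1 - a^4/6 + a^3/6 + 21*sin(5*a/7)/10


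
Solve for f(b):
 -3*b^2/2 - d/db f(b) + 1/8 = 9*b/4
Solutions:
 f(b) = C1 - b^3/2 - 9*b^2/8 + b/8


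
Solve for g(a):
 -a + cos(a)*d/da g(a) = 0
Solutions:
 g(a) = C1 + Integral(a/cos(a), a)


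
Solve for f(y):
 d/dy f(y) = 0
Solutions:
 f(y) = C1


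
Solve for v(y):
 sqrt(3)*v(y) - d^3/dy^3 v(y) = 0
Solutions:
 v(y) = C3*exp(3^(1/6)*y) + (C1*sin(3^(2/3)*y/2) + C2*cos(3^(2/3)*y/2))*exp(-3^(1/6)*y/2)


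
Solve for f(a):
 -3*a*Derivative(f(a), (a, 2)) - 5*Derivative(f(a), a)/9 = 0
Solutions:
 f(a) = C1 + C2*a^(22/27)


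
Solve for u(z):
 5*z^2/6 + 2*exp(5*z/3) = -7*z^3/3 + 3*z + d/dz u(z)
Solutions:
 u(z) = C1 + 7*z^4/12 + 5*z^3/18 - 3*z^2/2 + 6*exp(5*z/3)/5


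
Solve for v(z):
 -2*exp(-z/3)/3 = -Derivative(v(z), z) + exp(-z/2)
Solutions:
 v(z) = C1 - 2*exp(-z/2) - 2*exp(-z/3)


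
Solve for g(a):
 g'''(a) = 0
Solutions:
 g(a) = C1 + C2*a + C3*a^2


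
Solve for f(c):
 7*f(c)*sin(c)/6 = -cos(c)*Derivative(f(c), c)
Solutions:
 f(c) = C1*cos(c)^(7/6)


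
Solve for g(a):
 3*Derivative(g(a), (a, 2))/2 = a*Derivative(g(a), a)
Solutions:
 g(a) = C1 + C2*erfi(sqrt(3)*a/3)


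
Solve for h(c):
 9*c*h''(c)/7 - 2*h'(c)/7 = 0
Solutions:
 h(c) = C1 + C2*c^(11/9)


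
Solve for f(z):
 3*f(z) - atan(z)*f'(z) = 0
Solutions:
 f(z) = C1*exp(3*Integral(1/atan(z), z))


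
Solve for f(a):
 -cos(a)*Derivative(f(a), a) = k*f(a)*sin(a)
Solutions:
 f(a) = C1*exp(k*log(cos(a)))


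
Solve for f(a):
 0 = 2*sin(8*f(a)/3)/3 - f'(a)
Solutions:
 -2*a/3 + 3*log(cos(8*f(a)/3) - 1)/16 - 3*log(cos(8*f(a)/3) + 1)/16 = C1


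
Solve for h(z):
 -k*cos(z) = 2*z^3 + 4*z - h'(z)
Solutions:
 h(z) = C1 + k*sin(z) + z^4/2 + 2*z^2


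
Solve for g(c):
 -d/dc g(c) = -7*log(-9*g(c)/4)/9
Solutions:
 -9*Integral(1/(log(-_y) - 2*log(2) + 2*log(3)), (_y, g(c)))/7 = C1 - c


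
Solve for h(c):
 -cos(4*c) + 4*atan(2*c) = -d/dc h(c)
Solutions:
 h(c) = C1 - 4*c*atan(2*c) + log(4*c^2 + 1) + sin(4*c)/4


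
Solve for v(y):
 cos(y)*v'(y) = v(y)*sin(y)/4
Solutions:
 v(y) = C1/cos(y)^(1/4)


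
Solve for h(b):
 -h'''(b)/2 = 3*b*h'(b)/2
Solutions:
 h(b) = C1 + Integral(C2*airyai(-3^(1/3)*b) + C3*airybi(-3^(1/3)*b), b)


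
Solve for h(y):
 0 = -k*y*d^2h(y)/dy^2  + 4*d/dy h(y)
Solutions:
 h(y) = C1 + y^(((re(k) + 4)*re(k) + im(k)^2)/(re(k)^2 + im(k)^2))*(C2*sin(4*log(y)*Abs(im(k))/(re(k)^2 + im(k)^2)) + C3*cos(4*log(y)*im(k)/(re(k)^2 + im(k)^2)))


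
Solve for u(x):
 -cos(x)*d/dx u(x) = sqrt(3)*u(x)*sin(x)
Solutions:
 u(x) = C1*cos(x)^(sqrt(3))


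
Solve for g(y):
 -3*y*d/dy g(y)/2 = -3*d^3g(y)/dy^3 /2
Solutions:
 g(y) = C1 + Integral(C2*airyai(y) + C3*airybi(y), y)


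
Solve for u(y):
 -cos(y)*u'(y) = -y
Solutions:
 u(y) = C1 + Integral(y/cos(y), y)


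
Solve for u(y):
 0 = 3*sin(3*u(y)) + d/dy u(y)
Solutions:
 u(y) = -acos((-C1 - exp(18*y))/(C1 - exp(18*y)))/3 + 2*pi/3
 u(y) = acos((-C1 - exp(18*y))/(C1 - exp(18*y)))/3


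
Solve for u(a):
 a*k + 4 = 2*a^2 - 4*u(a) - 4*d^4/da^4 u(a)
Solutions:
 u(a) = a^2/2 - a*k/4 + (C1*sin(sqrt(2)*a/2) + C2*cos(sqrt(2)*a/2))*exp(-sqrt(2)*a/2) + (C3*sin(sqrt(2)*a/2) + C4*cos(sqrt(2)*a/2))*exp(sqrt(2)*a/2) - 1


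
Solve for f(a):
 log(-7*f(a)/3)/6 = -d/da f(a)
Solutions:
 6*Integral(1/(log(-_y) - log(3) + log(7)), (_y, f(a))) = C1 - a


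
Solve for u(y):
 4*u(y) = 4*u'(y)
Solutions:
 u(y) = C1*exp(y)


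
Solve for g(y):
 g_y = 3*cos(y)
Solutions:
 g(y) = C1 + 3*sin(y)


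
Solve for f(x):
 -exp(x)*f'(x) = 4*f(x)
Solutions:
 f(x) = C1*exp(4*exp(-x))


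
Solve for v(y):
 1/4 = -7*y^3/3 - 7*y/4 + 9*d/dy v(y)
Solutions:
 v(y) = C1 + 7*y^4/108 + 7*y^2/72 + y/36


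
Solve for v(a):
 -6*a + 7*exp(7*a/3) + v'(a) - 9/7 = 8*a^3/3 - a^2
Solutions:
 v(a) = C1 + 2*a^4/3 - a^3/3 + 3*a^2 + 9*a/7 - 3*exp(7*a/3)


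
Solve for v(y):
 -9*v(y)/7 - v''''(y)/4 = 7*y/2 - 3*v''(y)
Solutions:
 v(y) = C1*exp(-y*sqrt(6 - 6*sqrt(42)/7)) + C2*exp(y*sqrt(6 - 6*sqrt(42)/7)) + C3*exp(-y*sqrt(6*sqrt(42)/7 + 6)) + C4*exp(y*sqrt(6*sqrt(42)/7 + 6)) - 49*y/18


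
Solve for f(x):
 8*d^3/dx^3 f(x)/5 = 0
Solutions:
 f(x) = C1 + C2*x + C3*x^2


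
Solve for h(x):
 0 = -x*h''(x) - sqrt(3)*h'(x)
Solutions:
 h(x) = C1 + C2*x^(1 - sqrt(3))


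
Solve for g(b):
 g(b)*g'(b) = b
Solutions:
 g(b) = -sqrt(C1 + b^2)
 g(b) = sqrt(C1 + b^2)


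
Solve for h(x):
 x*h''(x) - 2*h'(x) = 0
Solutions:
 h(x) = C1 + C2*x^3


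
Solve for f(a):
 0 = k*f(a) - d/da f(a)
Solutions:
 f(a) = C1*exp(a*k)


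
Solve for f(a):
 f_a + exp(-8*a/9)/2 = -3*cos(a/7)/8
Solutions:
 f(a) = C1 - 21*sin(a/7)/8 + 9*exp(-8*a/9)/16


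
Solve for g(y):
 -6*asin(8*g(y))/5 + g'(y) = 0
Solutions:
 Integral(1/asin(8*_y), (_y, g(y))) = C1 + 6*y/5


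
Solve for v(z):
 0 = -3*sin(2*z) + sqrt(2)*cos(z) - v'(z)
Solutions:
 v(z) = C1 + sqrt(2)*sin(z) + 3*cos(2*z)/2


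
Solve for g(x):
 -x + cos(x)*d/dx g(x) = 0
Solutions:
 g(x) = C1 + Integral(x/cos(x), x)


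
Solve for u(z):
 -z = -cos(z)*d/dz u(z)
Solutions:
 u(z) = C1 + Integral(z/cos(z), z)


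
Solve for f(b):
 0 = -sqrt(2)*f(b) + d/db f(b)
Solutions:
 f(b) = C1*exp(sqrt(2)*b)


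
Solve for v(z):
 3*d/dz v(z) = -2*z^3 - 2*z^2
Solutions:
 v(z) = C1 - z^4/6 - 2*z^3/9


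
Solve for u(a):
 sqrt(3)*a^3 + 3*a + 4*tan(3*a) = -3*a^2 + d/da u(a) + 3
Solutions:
 u(a) = C1 + sqrt(3)*a^4/4 + a^3 + 3*a^2/2 - 3*a - 4*log(cos(3*a))/3


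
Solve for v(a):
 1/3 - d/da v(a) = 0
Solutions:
 v(a) = C1 + a/3


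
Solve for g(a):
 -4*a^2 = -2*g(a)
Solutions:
 g(a) = 2*a^2


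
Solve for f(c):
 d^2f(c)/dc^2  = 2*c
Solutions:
 f(c) = C1 + C2*c + c^3/3


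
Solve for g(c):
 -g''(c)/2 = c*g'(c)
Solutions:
 g(c) = C1 + C2*erf(c)


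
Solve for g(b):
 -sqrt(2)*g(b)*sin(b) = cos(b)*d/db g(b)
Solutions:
 g(b) = C1*cos(b)^(sqrt(2))


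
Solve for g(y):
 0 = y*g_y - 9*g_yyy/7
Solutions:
 g(y) = C1 + Integral(C2*airyai(21^(1/3)*y/3) + C3*airybi(21^(1/3)*y/3), y)


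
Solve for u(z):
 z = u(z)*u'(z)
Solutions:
 u(z) = -sqrt(C1 + z^2)
 u(z) = sqrt(C1 + z^2)


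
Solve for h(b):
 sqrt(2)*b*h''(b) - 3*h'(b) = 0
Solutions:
 h(b) = C1 + C2*b^(1 + 3*sqrt(2)/2)


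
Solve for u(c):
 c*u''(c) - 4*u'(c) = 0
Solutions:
 u(c) = C1 + C2*c^5


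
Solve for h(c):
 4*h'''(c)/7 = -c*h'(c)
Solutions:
 h(c) = C1 + Integral(C2*airyai(-14^(1/3)*c/2) + C3*airybi(-14^(1/3)*c/2), c)


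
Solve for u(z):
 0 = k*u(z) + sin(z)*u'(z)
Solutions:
 u(z) = C1*exp(k*(-log(cos(z) - 1) + log(cos(z) + 1))/2)


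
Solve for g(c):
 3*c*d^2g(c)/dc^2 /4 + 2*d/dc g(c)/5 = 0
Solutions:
 g(c) = C1 + C2*c^(7/15)


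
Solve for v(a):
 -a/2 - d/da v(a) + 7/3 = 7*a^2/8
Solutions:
 v(a) = C1 - 7*a^3/24 - a^2/4 + 7*a/3


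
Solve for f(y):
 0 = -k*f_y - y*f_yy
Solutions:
 f(y) = C1 + y^(1 - re(k))*(C2*sin(log(y)*Abs(im(k))) + C3*cos(log(y)*im(k)))


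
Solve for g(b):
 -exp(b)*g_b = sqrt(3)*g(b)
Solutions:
 g(b) = C1*exp(sqrt(3)*exp(-b))


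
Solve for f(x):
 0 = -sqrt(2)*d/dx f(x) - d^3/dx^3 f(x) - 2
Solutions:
 f(x) = C1 + C2*sin(2^(1/4)*x) + C3*cos(2^(1/4)*x) - sqrt(2)*x


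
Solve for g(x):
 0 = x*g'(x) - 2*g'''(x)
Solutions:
 g(x) = C1 + Integral(C2*airyai(2^(2/3)*x/2) + C3*airybi(2^(2/3)*x/2), x)


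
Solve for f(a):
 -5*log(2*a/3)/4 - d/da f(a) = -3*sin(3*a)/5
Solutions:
 f(a) = C1 - 5*a*log(a)/4 - 5*a*log(2)/4 + 5*a/4 + 5*a*log(3)/4 - cos(3*a)/5


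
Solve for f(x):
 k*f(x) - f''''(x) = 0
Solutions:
 f(x) = C1*exp(-k^(1/4)*x) + C2*exp(k^(1/4)*x) + C3*exp(-I*k^(1/4)*x) + C4*exp(I*k^(1/4)*x)


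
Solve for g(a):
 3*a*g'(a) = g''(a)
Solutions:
 g(a) = C1 + C2*erfi(sqrt(6)*a/2)


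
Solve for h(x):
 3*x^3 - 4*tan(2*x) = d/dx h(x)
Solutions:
 h(x) = C1 + 3*x^4/4 + 2*log(cos(2*x))


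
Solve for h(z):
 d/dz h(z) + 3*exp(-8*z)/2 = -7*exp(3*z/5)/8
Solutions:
 h(z) = C1 - 35*exp(3*z/5)/24 + 3*exp(-8*z)/16


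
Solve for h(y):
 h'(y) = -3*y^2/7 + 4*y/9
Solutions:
 h(y) = C1 - y^3/7 + 2*y^2/9


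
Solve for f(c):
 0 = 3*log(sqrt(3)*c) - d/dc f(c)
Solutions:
 f(c) = C1 + 3*c*log(c) - 3*c + 3*c*log(3)/2


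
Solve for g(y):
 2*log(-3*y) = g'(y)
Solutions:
 g(y) = C1 + 2*y*log(-y) + 2*y*(-1 + log(3))


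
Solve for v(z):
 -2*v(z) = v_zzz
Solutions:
 v(z) = C3*exp(-2^(1/3)*z) + (C1*sin(2^(1/3)*sqrt(3)*z/2) + C2*cos(2^(1/3)*sqrt(3)*z/2))*exp(2^(1/3)*z/2)


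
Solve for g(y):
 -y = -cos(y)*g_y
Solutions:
 g(y) = C1 + Integral(y/cos(y), y)


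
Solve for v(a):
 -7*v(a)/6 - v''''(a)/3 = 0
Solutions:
 v(a) = (C1*sin(14^(1/4)*a/2) + C2*cos(14^(1/4)*a/2))*exp(-14^(1/4)*a/2) + (C3*sin(14^(1/4)*a/2) + C4*cos(14^(1/4)*a/2))*exp(14^(1/4)*a/2)


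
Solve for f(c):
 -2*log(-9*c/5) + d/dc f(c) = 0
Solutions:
 f(c) = C1 + 2*c*log(-c) + 2*c*(-log(5) - 1 + 2*log(3))


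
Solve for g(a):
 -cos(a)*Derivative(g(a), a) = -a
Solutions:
 g(a) = C1 + Integral(a/cos(a), a)


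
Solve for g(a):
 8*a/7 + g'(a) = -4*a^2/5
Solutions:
 g(a) = C1 - 4*a^3/15 - 4*a^2/7


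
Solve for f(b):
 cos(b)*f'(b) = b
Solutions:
 f(b) = C1 + Integral(b/cos(b), b)


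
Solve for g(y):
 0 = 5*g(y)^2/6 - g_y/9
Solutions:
 g(y) = -2/(C1 + 15*y)


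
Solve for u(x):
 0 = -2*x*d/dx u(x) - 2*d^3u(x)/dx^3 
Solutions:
 u(x) = C1 + Integral(C2*airyai(-x) + C3*airybi(-x), x)


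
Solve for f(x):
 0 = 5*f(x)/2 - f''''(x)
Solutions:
 f(x) = C1*exp(-2^(3/4)*5^(1/4)*x/2) + C2*exp(2^(3/4)*5^(1/4)*x/2) + C3*sin(2^(3/4)*5^(1/4)*x/2) + C4*cos(2^(3/4)*5^(1/4)*x/2)


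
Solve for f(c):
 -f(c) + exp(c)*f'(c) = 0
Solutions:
 f(c) = C1*exp(-exp(-c))


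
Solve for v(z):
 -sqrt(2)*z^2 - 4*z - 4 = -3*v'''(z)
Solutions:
 v(z) = C1 + C2*z + C3*z^2 + sqrt(2)*z^5/180 + z^4/18 + 2*z^3/9


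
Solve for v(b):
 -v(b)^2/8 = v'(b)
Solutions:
 v(b) = 8/(C1 + b)


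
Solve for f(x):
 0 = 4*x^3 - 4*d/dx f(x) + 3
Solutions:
 f(x) = C1 + x^4/4 + 3*x/4


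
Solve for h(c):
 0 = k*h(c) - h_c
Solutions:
 h(c) = C1*exp(c*k)


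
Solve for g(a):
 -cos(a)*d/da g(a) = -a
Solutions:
 g(a) = C1 + Integral(a/cos(a), a)


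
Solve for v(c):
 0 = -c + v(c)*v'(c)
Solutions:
 v(c) = -sqrt(C1 + c^2)
 v(c) = sqrt(C1 + c^2)


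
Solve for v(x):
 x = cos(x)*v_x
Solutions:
 v(x) = C1 + Integral(x/cos(x), x)


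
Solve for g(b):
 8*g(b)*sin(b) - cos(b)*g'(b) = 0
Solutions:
 g(b) = C1/cos(b)^8


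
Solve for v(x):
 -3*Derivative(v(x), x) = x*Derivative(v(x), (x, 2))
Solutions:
 v(x) = C1 + C2/x^2


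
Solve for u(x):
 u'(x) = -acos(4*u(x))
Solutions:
 Integral(1/acos(4*_y), (_y, u(x))) = C1 - x


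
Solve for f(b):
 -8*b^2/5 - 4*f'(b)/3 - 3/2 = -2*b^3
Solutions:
 f(b) = C1 + 3*b^4/8 - 2*b^3/5 - 9*b/8


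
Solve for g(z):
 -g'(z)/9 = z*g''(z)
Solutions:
 g(z) = C1 + C2*z^(8/9)


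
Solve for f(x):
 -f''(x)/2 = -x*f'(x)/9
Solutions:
 f(x) = C1 + C2*erfi(x/3)


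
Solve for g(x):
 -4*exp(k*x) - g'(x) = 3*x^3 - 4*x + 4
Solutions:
 g(x) = C1 - 3*x^4/4 + 2*x^2 - 4*x - 4*exp(k*x)/k


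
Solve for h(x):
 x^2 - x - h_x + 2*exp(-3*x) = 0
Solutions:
 h(x) = C1 + x^3/3 - x^2/2 - 2*exp(-3*x)/3


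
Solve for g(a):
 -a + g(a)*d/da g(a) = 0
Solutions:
 g(a) = -sqrt(C1 + a^2)
 g(a) = sqrt(C1 + a^2)


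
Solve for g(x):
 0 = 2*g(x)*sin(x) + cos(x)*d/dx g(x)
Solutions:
 g(x) = C1*cos(x)^2


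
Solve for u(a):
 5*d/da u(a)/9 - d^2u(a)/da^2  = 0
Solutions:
 u(a) = C1 + C2*exp(5*a/9)


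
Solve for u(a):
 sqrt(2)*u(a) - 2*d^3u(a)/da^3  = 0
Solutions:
 u(a) = C3*exp(2^(5/6)*a/2) + (C1*sin(2^(5/6)*sqrt(3)*a/4) + C2*cos(2^(5/6)*sqrt(3)*a/4))*exp(-2^(5/6)*a/4)


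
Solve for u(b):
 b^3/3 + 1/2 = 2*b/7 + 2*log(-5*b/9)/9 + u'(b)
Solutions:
 u(b) = C1 + b^4/12 - b^2/7 - 2*b*log(-b)/9 + b*(-4*log(5) + 8*log(3) + 13)/18


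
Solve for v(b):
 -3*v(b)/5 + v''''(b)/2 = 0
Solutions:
 v(b) = C1*exp(-5^(3/4)*6^(1/4)*b/5) + C2*exp(5^(3/4)*6^(1/4)*b/5) + C3*sin(5^(3/4)*6^(1/4)*b/5) + C4*cos(5^(3/4)*6^(1/4)*b/5)


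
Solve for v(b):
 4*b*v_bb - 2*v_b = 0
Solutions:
 v(b) = C1 + C2*b^(3/2)


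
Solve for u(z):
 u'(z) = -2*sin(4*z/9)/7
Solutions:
 u(z) = C1 + 9*cos(4*z/9)/14


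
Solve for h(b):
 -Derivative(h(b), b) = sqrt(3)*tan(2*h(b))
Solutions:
 h(b) = -asin(C1*exp(-2*sqrt(3)*b))/2 + pi/2
 h(b) = asin(C1*exp(-2*sqrt(3)*b))/2


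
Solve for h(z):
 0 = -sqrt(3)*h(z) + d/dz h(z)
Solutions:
 h(z) = C1*exp(sqrt(3)*z)


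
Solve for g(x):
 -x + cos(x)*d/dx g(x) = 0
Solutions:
 g(x) = C1 + Integral(x/cos(x), x)


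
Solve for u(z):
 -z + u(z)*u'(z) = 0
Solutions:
 u(z) = -sqrt(C1 + z^2)
 u(z) = sqrt(C1 + z^2)


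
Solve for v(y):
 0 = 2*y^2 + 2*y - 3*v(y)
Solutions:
 v(y) = 2*y*(y + 1)/3


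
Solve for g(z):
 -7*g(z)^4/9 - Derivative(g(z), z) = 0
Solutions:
 g(z) = 3^(1/3)*(1/(C1 + 7*z))^(1/3)
 g(z) = (-3^(1/3) - 3^(5/6)*I)*(1/(C1 + 7*z))^(1/3)/2
 g(z) = (-3^(1/3) + 3^(5/6)*I)*(1/(C1 + 7*z))^(1/3)/2


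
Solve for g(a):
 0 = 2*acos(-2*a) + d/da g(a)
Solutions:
 g(a) = C1 - 2*a*acos(-2*a) - sqrt(1 - 4*a^2)


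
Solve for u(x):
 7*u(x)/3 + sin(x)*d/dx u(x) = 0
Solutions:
 u(x) = C1*(cos(x) + 1)^(7/6)/(cos(x) - 1)^(7/6)


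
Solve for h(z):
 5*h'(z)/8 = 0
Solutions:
 h(z) = C1


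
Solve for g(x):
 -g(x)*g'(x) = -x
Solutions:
 g(x) = -sqrt(C1 + x^2)
 g(x) = sqrt(C1 + x^2)


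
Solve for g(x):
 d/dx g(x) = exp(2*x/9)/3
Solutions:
 g(x) = C1 + 3*exp(2*x/9)/2


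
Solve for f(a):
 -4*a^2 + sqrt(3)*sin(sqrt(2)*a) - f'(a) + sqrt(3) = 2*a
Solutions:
 f(a) = C1 - 4*a^3/3 - a^2 + sqrt(3)*a - sqrt(6)*cos(sqrt(2)*a)/2


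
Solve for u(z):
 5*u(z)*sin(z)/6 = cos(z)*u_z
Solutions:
 u(z) = C1/cos(z)^(5/6)


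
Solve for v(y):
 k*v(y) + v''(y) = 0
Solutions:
 v(y) = C1*exp(-y*sqrt(-k)) + C2*exp(y*sqrt(-k))


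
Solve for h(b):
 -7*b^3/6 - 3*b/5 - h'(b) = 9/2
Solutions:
 h(b) = C1 - 7*b^4/24 - 3*b^2/10 - 9*b/2


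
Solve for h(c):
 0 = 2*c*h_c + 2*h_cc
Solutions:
 h(c) = C1 + C2*erf(sqrt(2)*c/2)


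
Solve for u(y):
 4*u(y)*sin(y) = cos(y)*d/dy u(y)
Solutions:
 u(y) = C1/cos(y)^4


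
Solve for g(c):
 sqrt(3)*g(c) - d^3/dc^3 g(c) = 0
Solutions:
 g(c) = C3*exp(3^(1/6)*c) + (C1*sin(3^(2/3)*c/2) + C2*cos(3^(2/3)*c/2))*exp(-3^(1/6)*c/2)


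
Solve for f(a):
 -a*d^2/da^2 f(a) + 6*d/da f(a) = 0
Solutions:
 f(a) = C1 + C2*a^7


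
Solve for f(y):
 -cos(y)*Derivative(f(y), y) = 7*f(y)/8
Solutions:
 f(y) = C1*(sin(y) - 1)^(7/16)/(sin(y) + 1)^(7/16)


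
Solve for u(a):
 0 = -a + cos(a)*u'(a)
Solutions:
 u(a) = C1 + Integral(a/cos(a), a)


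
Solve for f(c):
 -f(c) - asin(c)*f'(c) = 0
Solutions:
 f(c) = C1*exp(-Integral(1/asin(c), c))


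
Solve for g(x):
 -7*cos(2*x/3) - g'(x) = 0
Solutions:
 g(x) = C1 - 21*sin(2*x/3)/2


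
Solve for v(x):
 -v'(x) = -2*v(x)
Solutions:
 v(x) = C1*exp(2*x)


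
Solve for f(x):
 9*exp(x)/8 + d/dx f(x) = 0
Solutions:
 f(x) = C1 - 9*exp(x)/8


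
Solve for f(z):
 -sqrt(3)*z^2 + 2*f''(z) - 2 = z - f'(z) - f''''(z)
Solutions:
 f(z) = C1 + C2*exp(6^(1/3)*z*(-4*3^(1/3)/(9 + sqrt(177))^(1/3) + 2^(1/3)*(9 + sqrt(177))^(1/3))/12)*sin(2^(1/3)*3^(1/6)*z*((9 + sqrt(177))^(-1/3) + 2^(1/3)*3^(2/3)*(9 + sqrt(177))^(1/3)/12)) + C3*exp(6^(1/3)*z*(-4*3^(1/3)/(9 + sqrt(177))^(1/3) + 2^(1/3)*(9 + sqrt(177))^(1/3))/12)*cos(2^(1/3)*3^(1/6)*z*((9 + sqrt(177))^(-1/3) + 2^(1/3)*3^(2/3)*(9 + sqrt(177))^(1/3)/12)) + C4*exp(-6^(1/3)*z*(-4*3^(1/3)/(9 + sqrt(177))^(1/3) + 2^(1/3)*(9 + sqrt(177))^(1/3))/6) + sqrt(3)*z^3/3 - 2*sqrt(3)*z^2 + z^2/2 + 8*sqrt(3)*z


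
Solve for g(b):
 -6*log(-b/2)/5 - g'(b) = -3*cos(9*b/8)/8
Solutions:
 g(b) = C1 - 6*b*log(-b)/5 + 6*b*log(2)/5 + 6*b/5 + sin(9*b/8)/3


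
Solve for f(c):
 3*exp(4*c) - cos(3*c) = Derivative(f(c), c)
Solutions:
 f(c) = C1 + 3*exp(4*c)/4 - sin(3*c)/3


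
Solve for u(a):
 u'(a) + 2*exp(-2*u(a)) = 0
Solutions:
 u(a) = log(-sqrt(C1 - 4*a))
 u(a) = log(C1 - 4*a)/2


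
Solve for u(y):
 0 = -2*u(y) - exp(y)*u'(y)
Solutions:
 u(y) = C1*exp(2*exp(-y))


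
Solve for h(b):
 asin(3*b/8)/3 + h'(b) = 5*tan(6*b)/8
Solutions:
 h(b) = C1 - b*asin(3*b/8)/3 - sqrt(64 - 9*b^2)/9 - 5*log(cos(6*b))/48


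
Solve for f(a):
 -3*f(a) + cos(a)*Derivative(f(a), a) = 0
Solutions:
 f(a) = C1*(sin(a) + 1)^(3/2)/(sin(a) - 1)^(3/2)


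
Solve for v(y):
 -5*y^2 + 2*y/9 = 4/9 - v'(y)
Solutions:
 v(y) = C1 + 5*y^3/3 - y^2/9 + 4*y/9


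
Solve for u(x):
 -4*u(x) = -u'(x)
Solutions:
 u(x) = C1*exp(4*x)


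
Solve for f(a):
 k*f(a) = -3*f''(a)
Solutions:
 f(a) = C1*exp(-sqrt(3)*a*sqrt(-k)/3) + C2*exp(sqrt(3)*a*sqrt(-k)/3)


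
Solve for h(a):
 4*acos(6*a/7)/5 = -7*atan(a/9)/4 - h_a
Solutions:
 h(a) = C1 - 4*a*acos(6*a/7)/5 - 7*a*atan(a/9)/4 + 2*sqrt(49 - 36*a^2)/15 + 63*log(a^2 + 81)/8


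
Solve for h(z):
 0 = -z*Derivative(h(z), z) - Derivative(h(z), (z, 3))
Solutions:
 h(z) = C1 + Integral(C2*airyai(-z) + C3*airybi(-z), z)


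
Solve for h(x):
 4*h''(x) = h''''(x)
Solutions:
 h(x) = C1 + C2*x + C3*exp(-2*x) + C4*exp(2*x)


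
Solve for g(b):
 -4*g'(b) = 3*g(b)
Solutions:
 g(b) = C1*exp(-3*b/4)


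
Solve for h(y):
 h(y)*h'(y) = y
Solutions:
 h(y) = -sqrt(C1 + y^2)
 h(y) = sqrt(C1 + y^2)


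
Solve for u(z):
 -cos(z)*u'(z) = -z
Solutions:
 u(z) = C1 + Integral(z/cos(z), z)


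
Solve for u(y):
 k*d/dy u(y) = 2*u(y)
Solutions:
 u(y) = C1*exp(2*y/k)


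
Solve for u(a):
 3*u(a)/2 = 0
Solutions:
 u(a) = 0


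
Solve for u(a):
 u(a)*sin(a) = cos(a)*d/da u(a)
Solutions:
 u(a) = C1/cos(a)


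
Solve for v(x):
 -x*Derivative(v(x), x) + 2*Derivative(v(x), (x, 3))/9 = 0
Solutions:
 v(x) = C1 + Integral(C2*airyai(6^(2/3)*x/2) + C3*airybi(6^(2/3)*x/2), x)


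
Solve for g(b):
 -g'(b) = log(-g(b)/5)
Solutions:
 Integral(1/(log(-_y) - log(5)), (_y, g(b))) = C1 - b


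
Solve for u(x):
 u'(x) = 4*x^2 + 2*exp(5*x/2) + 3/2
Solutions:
 u(x) = C1 + 4*x^3/3 + 3*x/2 + 4*exp(5*x/2)/5


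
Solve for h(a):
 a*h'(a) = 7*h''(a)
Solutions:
 h(a) = C1 + C2*erfi(sqrt(14)*a/14)


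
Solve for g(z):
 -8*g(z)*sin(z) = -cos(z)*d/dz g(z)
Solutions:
 g(z) = C1/cos(z)^8


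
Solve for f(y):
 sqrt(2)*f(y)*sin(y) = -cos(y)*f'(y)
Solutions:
 f(y) = C1*cos(y)^(sqrt(2))


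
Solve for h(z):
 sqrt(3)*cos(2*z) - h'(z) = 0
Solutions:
 h(z) = C1 + sqrt(3)*sin(2*z)/2


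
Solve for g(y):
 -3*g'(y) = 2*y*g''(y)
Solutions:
 g(y) = C1 + C2/sqrt(y)
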